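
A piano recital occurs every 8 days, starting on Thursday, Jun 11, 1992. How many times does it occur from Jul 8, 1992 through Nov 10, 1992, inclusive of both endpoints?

Occurrences land 8·i days after Jun 11, 1992 for i = 0, 1, 2, …
Jul 8, 1992 is 27 days after the start; 27 ÷ 8 = 3 remainder 3; since the remainder is 3, round up to i = 4. First occurrence in the window: #5 on Jul 13, 1992 (4×8 = 32 days in).
Nov 10, 1992 is 152 days after the start; 152 ÷ 8 = 19 remainder 0. Last occurrence in the window: #20 on Nov 10, 1992.
Occurrences #5 through #20: 16 in total.

16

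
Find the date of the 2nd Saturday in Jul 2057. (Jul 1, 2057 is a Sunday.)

Jul 14, 2057

Jul 2057 begins on a Sunday, so the first Saturday is Jul 7 (6 days later).
The 2nd Saturday is 1 weeks later: 7 + 7 = 14.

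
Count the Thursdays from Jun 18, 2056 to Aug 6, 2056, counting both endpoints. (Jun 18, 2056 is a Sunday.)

7

Jun 18, 2056 is a Sunday; the first Thursday on or after it is Jun 22, 2056 (4 days later).
From Jun 22, 2056 to Aug 6, 2056: 8 + 31 + 6 = 45 days (rest of Jun, Jul, Aug).
45 ÷ 7 = 6 full weeks with remainder 3, so 6 more Thursdays after the first → 7.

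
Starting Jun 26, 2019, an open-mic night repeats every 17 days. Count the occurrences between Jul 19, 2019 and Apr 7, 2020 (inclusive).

15

Occurrences land 17·i days after Jun 26, 2019 for i = 0, 1, 2, …
Jul 19, 2019 is 23 days after the start; 23 ÷ 17 = 1 remainder 6; since the remainder is 6, round up to i = 2. First occurrence in the window: #3 on Jul 30, 2019 (2×17 = 34 days in).
Apr 7, 2020 is 286 days after the start; 286 ÷ 17 = 16 remainder 14. Last occurrence in the window: #17 on Mar 24, 2020.
Occurrences #3 through #17: 15 in total.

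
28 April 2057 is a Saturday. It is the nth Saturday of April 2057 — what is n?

4th

Day 28 falls in week ⌈28/7⌉ of the month.
Days 1–7 hold the 1st Saturday, 8–14 the 2nd, 15–21 the 3rd, 22–28 the 4th, 29–31 the 5th.
28 is in the range for the 4th.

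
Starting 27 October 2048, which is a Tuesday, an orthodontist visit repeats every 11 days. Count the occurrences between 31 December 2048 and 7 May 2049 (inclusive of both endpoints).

12

Occurrences land 11·i days after 27 October 2048 for i = 0, 1, 2, …
31 December 2048 is 65 days after the start; 65 ÷ 11 = 5 remainder 10; since the remainder is 10, round up to i = 6. First occurrence in the window: #7 on 1 January 2049 (6×11 = 66 days in).
7 May 2049 is 192 days after the start; 192 ÷ 11 = 17 remainder 5. Last occurrence in the window: #18 on 2 May 2049.
Occurrences #7 through #18: 12 in total.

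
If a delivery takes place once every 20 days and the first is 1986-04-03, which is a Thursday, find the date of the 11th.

The 11th occurrence is 10 intervals after the first: 10 × 20 = 200 days after 1986-04-03.
April has 30 days — 27 days to the end of April leaves 173.
May has 31 days (142 left).
June has 30 days (112 left).
July has 31 days (81 left).
August has 31 days (50 left).
September has 30 days (20 left).
20 days into October → 1986-10-20.

1986-10-20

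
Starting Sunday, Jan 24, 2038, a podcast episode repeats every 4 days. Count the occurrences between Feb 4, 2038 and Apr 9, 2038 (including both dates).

Occurrences land 4·i days after Jan 24, 2038 for i = 0, 1, 2, …
Feb 4, 2038 is 11 days after the start; 11 ÷ 4 = 2 remainder 3; since the remainder is 3, round up to i = 3. First occurrence in the window: #4 on Feb 5, 2038 (3×4 = 12 days in).
Apr 9, 2038 is 75 days after the start; 75 ÷ 4 = 18 remainder 3. Last occurrence in the window: #19 on Apr 6, 2038.
Occurrences #4 through #19: 16 in total.

16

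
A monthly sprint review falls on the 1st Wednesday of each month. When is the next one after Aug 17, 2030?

Aug 2030 starts on a Thursday, so its 1st Wednesday is Aug 7, 2030 (6 days in).
That is not after Aug 17, 2030, so look at Sep 2030.
Sep 2030 starts on a Sunday, so its 1st Wednesday is Sep 4, 2030 (3 days in).

Sep 4, 2030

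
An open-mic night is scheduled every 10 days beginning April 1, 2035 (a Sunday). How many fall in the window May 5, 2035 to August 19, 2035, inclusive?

Occurrences land 10·i days after April 1, 2035 for i = 0, 1, 2, …
May 5, 2035 is 34 days after the start; 34 ÷ 10 = 3 remainder 4; since the remainder is 4, round up to i = 4. First occurrence in the window: #5 on May 11, 2035 (4×10 = 40 days in).
August 19, 2035 is 140 days after the start; 140 ÷ 10 = 14 remainder 0. Last occurrence in the window: #15 on August 19, 2035.
Occurrences #5 through #15: 11 in total.

11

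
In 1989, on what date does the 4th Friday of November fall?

November 24, 1989

The first Friday of November 1989 is November 3.
The 4th Friday is 3 weeks later: 3 + 21 = 24.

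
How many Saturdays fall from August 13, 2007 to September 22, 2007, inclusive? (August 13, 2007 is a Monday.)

August 13, 2007 is a Monday; the first Saturday on or after it is August 18, 2007 (5 days later).
From August 18, 2007 to September 22, 2007: 13 + 22 = 35 days (rest of August, September).
35 ÷ 7 = 5 full weeks with remainder 0, so 5 more Saturdays after the first → 6.

6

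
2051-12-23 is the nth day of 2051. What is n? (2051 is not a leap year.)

Days in months before December: 31 + 28 + 31 + 30 + 31 + 30 + 31 + 31 + 30 + 31 + 30 = 334.
Plus 23 days into December → day 357.

357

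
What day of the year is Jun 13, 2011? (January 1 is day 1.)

Days in months before Jun: 31 + 28 + 31 + 30 + 31 = 151.
Plus 13 days into Jun → day 164.

164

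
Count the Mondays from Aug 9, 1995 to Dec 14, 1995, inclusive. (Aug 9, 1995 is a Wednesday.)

Aug 9, 1995 is a Wednesday; the first Monday on or after it is Aug 14, 1995 (5 days later).
From Aug 14, 1995 to Dec 14, 1995: 17 + 30 + 31 + 30 + 14 = 122 days (rest of Aug, Sep, Oct, Nov, Dec).
122 ÷ 7 = 17 full weeks with remainder 3, so 17 more Mondays after the first → 18.

18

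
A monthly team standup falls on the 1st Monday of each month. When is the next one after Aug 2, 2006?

Aug 2006 starts on a Tuesday, so its 1st Monday is Aug 7, 2006 (6 days in).
Aug 7, 2006 is after Aug 2, 2006, so that is the next one.

Aug 7, 2006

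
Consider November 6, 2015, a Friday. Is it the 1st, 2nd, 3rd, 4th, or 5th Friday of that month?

1st

Day 6 falls in week ⌈6/7⌉ of the month.
Days 1–7 hold the 1st Friday, 8–14 the 2nd, 15–21 the 3rd, 22–28 the 4th, 29–31 the 5th.
6 is in the range for the 1st.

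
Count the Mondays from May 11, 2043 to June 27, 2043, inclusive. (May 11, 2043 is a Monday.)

May 11, 2043 is a Monday; the first Monday on or after it is May 11, 2043.
From May 11, 2043 to June 27, 2043: 20 + 27 = 47 days (rest of May, June).
47 ÷ 7 = 6 full weeks with remainder 5, so 6 more Mondays after the first → 7.

7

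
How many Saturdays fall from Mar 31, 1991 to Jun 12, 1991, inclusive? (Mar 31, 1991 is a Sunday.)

Mar 31, 1991 is a Sunday; the first Saturday on or after it is Apr 6, 1991 (6 days later).
From Apr 6, 1991 to Jun 12, 1991: 24 + 31 + 12 = 67 days (rest of Apr, May, Jun).
67 ÷ 7 = 9 full weeks with remainder 4, so 9 more Saturdays after the first → 10.

10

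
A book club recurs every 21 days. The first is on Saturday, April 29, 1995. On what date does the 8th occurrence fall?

September 23, 1995

The 8th occurrence is 7 intervals after the first: 7 × 21 = 147 days after April 29, 1995.
April has 30 days — 1 day to the end of April leaves 146.
May has 31 days (115 left).
June has 30 days (85 left).
July has 31 days (54 left).
August has 31 days (23 left).
23 days into September → September 23, 1995.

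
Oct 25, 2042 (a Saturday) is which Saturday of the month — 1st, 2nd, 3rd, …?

4th

Day 25 falls in week ⌈25/7⌉ of the month.
Days 1–7 hold the 1st Saturday, 8–14 the 2nd, 15–21 the 3rd, 22–28 the 4th, 29–31 the 5th.
25 is in the range for the 4th.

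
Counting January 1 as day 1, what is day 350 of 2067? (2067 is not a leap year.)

Jan has 31 days (350 − 31 = 319 remain).
Feb has 28 days (319 − 28 = 291 remain).
Mar has 31 days (291 − 31 = 260 remain).
Apr has 30 days (260 − 30 = 230 remain).
May has 31 days (230 − 31 = 199 remain).
Jun has 30 days (199 − 30 = 169 remain).
Jul has 31 days (169 − 31 = 138 remain).
Aug has 31 days (138 − 31 = 107 remain).
Sep has 30 days (107 − 30 = 77 remain).
Oct has 31 days (77 − 31 = 46 remain).
Nov has 30 days (46 − 30 = 16 remain).
16 into Dec → Dec 16.

Dec 16, 2067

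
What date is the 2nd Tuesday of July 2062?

July 2062 begins on a Saturday, so the first Tuesday is July 4 (3 days later).
The 2nd Tuesday is 1 weeks later: 4 + 7 = 11.

2062-07-11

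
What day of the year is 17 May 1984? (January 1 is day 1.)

Days in months before May: 31 + 29 + 31 + 30 = 121.
Plus 17 days into May → day 138.

138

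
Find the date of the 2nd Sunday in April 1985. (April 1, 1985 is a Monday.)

1985-04-14

April 1985 begins on a Monday, so the first Sunday is April 7 (6 days later).
The 2nd Sunday is 1 weeks later: 7 + 7 = 14.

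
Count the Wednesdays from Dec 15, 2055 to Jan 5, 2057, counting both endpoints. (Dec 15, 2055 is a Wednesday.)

56

Dec 15, 2055 is a Wednesday; the first Wednesday on or after it is Dec 15, 2055.
From Dec 15, 2055 to Jan 5, 2057: 16 + 366 + 5 = 387 days (rest of 2055, 2056, to Jan 5, 2057 in 2057).
387 ÷ 7 = 55 full weeks with remainder 2, so 55 more Wednesdays after the first → 56.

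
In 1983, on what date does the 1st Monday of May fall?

The first Monday of May 1983 is May 2.

2 May 1983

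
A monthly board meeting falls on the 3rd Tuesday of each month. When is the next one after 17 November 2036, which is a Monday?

November 2036 starts on a Saturday; its first Tuesday is the 4th, so the 3rd Tuesday is the 18th — 18 November 2036.
18 November 2036 is after 17 November 2036, so that is the next one.

18 November 2036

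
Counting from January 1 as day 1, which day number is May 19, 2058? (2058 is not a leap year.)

Days in months before May: 31 + 28 + 31 + 30 = 120.
Plus 19 days into May → day 139.

139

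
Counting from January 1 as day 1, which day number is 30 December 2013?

Days in months before December: 31 + 28 + 31 + 30 + 31 + 30 + 31 + 31 + 30 + 31 + 30 = 334.
Plus 30 days into December → day 364.

364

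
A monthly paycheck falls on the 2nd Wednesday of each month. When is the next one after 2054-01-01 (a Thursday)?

January 2054 starts on a Thursday; its first Wednesday is the 7th, so the 2nd Wednesday is the 14th — 2054-01-14.
2054-01-14 is after 2054-01-01, so that is the next one.

2054-01-14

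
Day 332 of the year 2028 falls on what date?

January has 31 days (332 − 31 = 301 remain).
February has 29 days (301 − 29 = 272 remain).
March has 31 days (272 − 31 = 241 remain).
April has 30 days (241 − 30 = 211 remain).
May has 31 days (211 − 31 = 180 remain).
June has 30 days (180 − 30 = 150 remain).
July has 31 days (150 − 31 = 119 remain).
August has 31 days (119 − 31 = 88 remain).
September has 30 days (88 − 30 = 58 remain).
October has 31 days (58 − 31 = 27 remain).
27 into November → November 27.

November 27, 2028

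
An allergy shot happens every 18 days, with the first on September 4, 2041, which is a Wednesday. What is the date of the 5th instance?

The 5th occurrence is 4 intervals after the first: 4 × 18 = 72 days after September 4, 2041.
September has 30 days — 26 days to the end of September leaves 46.
October has 31 days (15 left).
15 days into November → November 15, 2041.

November 15, 2041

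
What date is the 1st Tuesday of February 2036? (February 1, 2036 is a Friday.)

February 5, 2036

February 2036 begins on a Friday, so the first Tuesday is February 5 (4 days later).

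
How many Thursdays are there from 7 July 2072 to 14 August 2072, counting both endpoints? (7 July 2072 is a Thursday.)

7 July 2072 is a Thursday; the first Thursday on or after it is 7 July 2072.
From 7 July 2072 to 14 August 2072: 24 + 14 = 38 days (rest of July, August).
38 ÷ 7 = 5 full weeks with remainder 3, so 5 more Thursdays after the first → 6.

6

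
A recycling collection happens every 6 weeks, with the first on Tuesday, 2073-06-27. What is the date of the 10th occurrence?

2074-07-10

The 10th occurrence is 9 intervals after the first: 9 × 42 = 378 days after 2073-06-27.
June has 30 days — 3 days to the end of June leaves 375.
July has 31 days (344 left).
August has 31 days (313 left).
September has 30 days (283 left).
October has 31 days (252 left).
November has 30 days (222 left).
December has 31 days (191 left).
January has 31 days (160 left).
February has 28 days (132 left).
March has 31 days (101 left).
April has 30 days (71 left).
May has 31 days (40 left).
June has 30 days (10 left).
10 days into July → 2074-07-10.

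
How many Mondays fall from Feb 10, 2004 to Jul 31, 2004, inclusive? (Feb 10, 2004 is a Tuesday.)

Feb 10, 2004 is a Tuesday; the first Monday on or after it is Feb 16, 2004 (6 days later).
From Feb 16, 2004 to Jul 31, 2004: 13 + 31 + 30 + 31 + 30 + 31 = 166 days (rest of Feb, Mar, Apr, May, Jun, Jul).
166 ÷ 7 = 23 full weeks with remainder 5, so 23 more Mondays after the first → 24.

24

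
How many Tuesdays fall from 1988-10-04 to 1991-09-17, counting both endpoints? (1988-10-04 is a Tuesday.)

1988-10-04 is a Tuesday; the first Tuesday on or after it is 1988-10-04.
From 1988-10-04 to 1991-09-17: 88 + 365 + 365 + 260 = 1078 days (rest of 1988, 1989, 1990, to 1991-09-17 in 1991).
1078 ÷ 7 = 154 full weeks with remainder 0, so 154 more Tuesdays after the first → 155.

155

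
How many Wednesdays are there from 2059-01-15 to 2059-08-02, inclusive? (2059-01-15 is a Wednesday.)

29

2059-01-15 is a Wednesday; the first Wednesday on or after it is 2059-01-15.
From 2059-01-15 to 2059-08-02: 16 + 28 + 31 + 30 + 31 + 30 + 31 + 2 = 199 days (rest of January, February, March, April, May, June, July, August).
199 ÷ 7 = 28 full weeks with remainder 3, so 28 more Wednesdays after the first → 29.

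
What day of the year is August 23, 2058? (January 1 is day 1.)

235

Days in months before August: 31 + 28 + 31 + 30 + 31 + 30 + 31 = 212.
Plus 23 days into August → day 235.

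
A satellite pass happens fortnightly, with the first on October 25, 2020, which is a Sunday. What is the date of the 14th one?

April 25, 2021

The 14th occurrence is 13 intervals after the first: 13 × 14 = 182 days after October 25, 2020.
October has 31 days — 6 days to the end of October leaves 176.
November has 30 days (146 left).
December has 31 days (115 left).
January has 31 days (84 left).
February has 28 days (56 left).
March has 31 days (25 left).
25 days into April → April 25, 2021.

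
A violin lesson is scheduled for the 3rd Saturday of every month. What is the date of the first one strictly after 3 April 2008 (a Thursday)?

April 2008 starts on a Tuesday; its first Saturday is the 5th, so the 3rd Saturday is the 19th — 19 April 2008.
19 April 2008 is after 3 April 2008, so that is the next one.

19 April 2008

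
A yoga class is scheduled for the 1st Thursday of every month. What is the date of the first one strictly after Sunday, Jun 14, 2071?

Jul 2, 2071

Jun 2071 starts on a Monday, so its 1st Thursday is Jun 4, 2071 (3 days in).
That is not after Jun 14, 2071, so look at Jul 2071.
Jul 2071 starts on a Wednesday, so its 1st Thursday is Jul 2, 2071 (1 day in).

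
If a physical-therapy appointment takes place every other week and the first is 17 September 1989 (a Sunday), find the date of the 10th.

21 January 1990

The 10th occurrence is 9 intervals after the first: 9 × 14 = 126 days after 17 September 1989.
September has 30 days — 13 days to the end of September leaves 113.
October has 31 days (82 left).
November has 30 days (52 left).
December has 31 days (21 left).
21 days into January → 21 January 1990.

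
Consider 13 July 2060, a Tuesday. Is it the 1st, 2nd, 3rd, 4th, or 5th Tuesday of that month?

2nd

Day 13 falls in week ⌈13/7⌉ of the month.
Days 1–7 hold the 1st Tuesday, 8–14 the 2nd, 15–21 the 3rd, 22–28 the 4th, 29–31 the 5th.
13 is in the range for the 2nd.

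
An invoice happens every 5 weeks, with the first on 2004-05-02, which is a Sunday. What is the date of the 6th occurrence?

2004-10-24

The 6th occurrence is 5 intervals after the first: 5 × 35 = 175 days after 2004-05-02.
May has 31 days — 29 days to the end of May leaves 146.
June has 30 days (116 left).
July has 31 days (85 left).
August has 31 days (54 left).
September has 30 days (24 left).
24 days into October → 2004-10-24.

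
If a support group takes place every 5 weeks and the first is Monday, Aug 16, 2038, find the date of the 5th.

The 5th occurrence is 4 intervals after the first: 4 × 35 = 140 days after Aug 16, 2038.
Aug has 31 days — 15 days to the end of Aug leaves 125.
Sep has 30 days (95 left).
Oct has 31 days (64 left).
Nov has 30 days (34 left).
Dec has 31 days (3 left).
3 days into Jan → Jan 3, 2039.

Jan 3, 2039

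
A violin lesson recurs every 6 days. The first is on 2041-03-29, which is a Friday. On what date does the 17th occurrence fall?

The 17th occurrence is 16 intervals after the first: 16 × 6 = 96 days after 2041-03-29.
March has 31 days — 2 days to the end of March leaves 94.
April has 30 days (64 left).
May has 31 days (33 left).
June has 30 days (3 left).
3 days into July → 2041-07-03.

2041-07-03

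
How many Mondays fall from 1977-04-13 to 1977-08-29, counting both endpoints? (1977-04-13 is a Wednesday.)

20

1977-04-13 is a Wednesday; the first Monday on or after it is 1977-04-18 (5 days later).
From 1977-04-18 to 1977-08-29: 12 + 31 + 30 + 31 + 29 = 133 days (rest of April, May, June, July, August).
133 ÷ 7 = 19 full weeks with remainder 0, so 19 more Mondays after the first → 20.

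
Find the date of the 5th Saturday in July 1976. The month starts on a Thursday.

July 31, 1976

July 1976 begins on a Thursday, so the first Saturday is July 3 (2 days later).
The 5th Saturday is 4 weeks later: 3 + 28 = 31.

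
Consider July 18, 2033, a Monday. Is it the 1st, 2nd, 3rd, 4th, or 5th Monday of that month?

3rd

Day 18 falls in week ⌈18/7⌉ of the month.
Days 1–7 hold the 1st Monday, 8–14 the 2nd, 15–21 the 3rd, 22–28 the 4th, 29–31 the 5th.
18 is in the range for the 3rd.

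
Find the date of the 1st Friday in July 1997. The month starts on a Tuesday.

July 1997 begins on a Tuesday, so the first Friday is July 4 (3 days later).

4 July 1997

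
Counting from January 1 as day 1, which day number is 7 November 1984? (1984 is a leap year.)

312

Days in months before November: 31 + 29 + 31 + 30 + 31 + 30 + 31 + 31 + 30 + 31 = 305.
Plus 7 days into November → day 312.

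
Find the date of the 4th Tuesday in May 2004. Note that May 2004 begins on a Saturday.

2004-05-25

May 2004 begins on a Saturday, so the first Tuesday is May 4 (3 days later).
The 4th Tuesday is 3 weeks later: 4 + 21 = 25.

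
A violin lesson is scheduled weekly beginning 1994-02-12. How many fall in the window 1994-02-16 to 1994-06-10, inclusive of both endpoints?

Occurrences land 7·i days after 1994-02-12 for i = 0, 1, 2, …
1994-02-16 is 4 days after the start; 4 ÷ 7 = 0 remainder 4; since the remainder is 4, round up to i = 1. First occurrence in the window: #2 on 1994-02-19 (1×7 = 7 days in).
1994-06-10 is 118 days after the start; 118 ÷ 7 = 16 remainder 6. Last occurrence in the window: #17 on 1994-06-04.
Occurrences #2 through #17: 16 in total.

16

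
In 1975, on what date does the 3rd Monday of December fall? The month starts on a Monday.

15 December 1975

December 1975 begins on a Monday, so the first Monday is December 1.
The 3rd Monday is 2 weeks later: 1 + 14 = 15.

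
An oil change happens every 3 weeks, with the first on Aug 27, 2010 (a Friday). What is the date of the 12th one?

The 12th occurrence is 11 intervals after the first: 11 × 21 = 231 days after Aug 27, 2010.
Aug has 31 days — 4 days to the end of Aug leaves 227.
Sep has 30 days (197 left).
Oct has 31 days (166 left).
Nov has 30 days (136 left).
Dec has 31 days (105 left).
Jan has 31 days (74 left).
Feb has 28 days (46 left).
Mar has 31 days (15 left).
15 days into Apr → Apr 15, 2011.

Apr 15, 2011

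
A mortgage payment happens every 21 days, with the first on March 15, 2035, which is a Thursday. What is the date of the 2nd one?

The 2nd occurrence is 1 interval after the first: 1 × 21 = 21 days after March 15, 2035.
March has 31 days — 16 days to the end of March leaves 5.
5 days into April → April 5, 2035.

April 5, 2035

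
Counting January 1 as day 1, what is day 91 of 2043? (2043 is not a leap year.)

January has 31 days (91 − 31 = 60 remain).
February has 28 days (60 − 28 = 32 remain).
March has 31 days (32 − 31 = 1 remain).
1 into April → April 1.

April 1, 2043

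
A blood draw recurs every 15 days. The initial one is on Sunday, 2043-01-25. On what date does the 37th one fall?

2044-07-18

The 37th occurrence is 36 intervals after the first: 36 × 15 = 540 days after 2043-01-25.
January has 31 days — 6 days to the end of January leaves 534.
From end of January to end of 2043 is 334 days (200 left).
January has 31 days (169 left).
February has 29 days (140 left).
March has 31 days (109 left).
April has 30 days (79 left).
May has 31 days (48 left).
June has 30 days (18 left).
18 days into July → 2044-07-18.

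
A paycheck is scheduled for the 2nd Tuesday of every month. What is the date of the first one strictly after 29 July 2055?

July 2055 starts on a Thursday; its first Tuesday is the 6th, so the 2nd Tuesday is the 13th — 13 July 2055.
That is not after 29 July 2055, so look at August 2055.
August 2055 starts on a Sunday; its first Tuesday is the 3rd, so the 2nd Tuesday is the 10th — 10 August 2055.

10 August 2055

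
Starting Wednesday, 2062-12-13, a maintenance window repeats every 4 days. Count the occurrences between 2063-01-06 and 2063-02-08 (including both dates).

Occurrences land 4·i days after 2062-12-13 for i = 0, 1, 2, …
2063-01-06 is 24 days after the start; 24 ÷ 4 = 6 remainder 0. First occurrence in the window: #7 on 2063-01-06 (6×4 = 24 days in).
2063-02-08 is 57 days after the start; 57 ÷ 4 = 14 remainder 1. Last occurrence in the window: #15 on 2063-02-07.
Occurrences #7 through #15: 9 in total.

9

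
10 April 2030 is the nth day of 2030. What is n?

Days in months before April: 31 + 28 + 31 = 90.
Plus 10 days into April → day 100.

100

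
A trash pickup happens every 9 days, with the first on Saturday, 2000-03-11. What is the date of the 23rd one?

2000-09-25

The 23rd occurrence is 22 intervals after the first: 22 × 9 = 198 days after 2000-03-11.
March has 31 days — 20 days to the end of March leaves 178.
April has 30 days (148 left).
May has 31 days (117 left).
June has 30 days (87 left).
July has 31 days (56 left).
August has 31 days (25 left).
25 days into September → 2000-09-25.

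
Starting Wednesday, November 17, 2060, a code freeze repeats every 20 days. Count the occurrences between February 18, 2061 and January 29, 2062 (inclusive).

17

Occurrences land 20·i days after November 17, 2060 for i = 0, 1, 2, …
February 18, 2061 is 93 days after the start; 93 ÷ 20 = 4 remainder 13; since the remainder is 13, round up to i = 5. First occurrence in the window: #6 on February 25, 2061 (5×20 = 100 days in).
January 29, 2062 is 438 days after the start; 438 ÷ 20 = 21 remainder 18. Last occurrence in the window: #22 on January 11, 2062.
Occurrences #6 through #22: 17 in total.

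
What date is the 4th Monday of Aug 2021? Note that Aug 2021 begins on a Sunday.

Aug 2021 begins on a Sunday, so the first Monday is Aug 2 (1 day later).
The 4th Monday is 3 weeks later: 2 + 21 = 23.

Aug 23, 2021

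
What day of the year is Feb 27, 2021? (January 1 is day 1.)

58

Days in months before Feb: 31 = 31.
Plus 27 days into Feb → day 58.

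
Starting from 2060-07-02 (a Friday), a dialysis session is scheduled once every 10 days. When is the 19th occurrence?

The 19th occurrence is 18 intervals after the first: 18 × 10 = 180 days after 2060-07-02.
July has 31 days — 29 days to the end of July leaves 151.
August has 31 days (120 left).
September has 30 days (90 left).
October has 31 days (59 left).
November has 30 days (29 left).
29 days into December → 2060-12-29.

2060-12-29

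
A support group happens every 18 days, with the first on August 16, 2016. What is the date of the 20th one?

July 24, 2017

The 20th occurrence is 19 intervals after the first: 19 × 18 = 342 days after August 16, 2016.
August has 31 days — 15 days to the end of August leaves 327.
September has 30 days (297 left).
October has 31 days (266 left).
November has 30 days (236 left).
December has 31 days (205 left).
January has 31 days (174 left).
February has 28 days (146 left).
March has 31 days (115 left).
April has 30 days (85 left).
May has 31 days (54 left).
June has 30 days (24 left).
24 days into July → July 24, 2017.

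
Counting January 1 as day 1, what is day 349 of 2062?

2062-12-15

January has 31 days (349 − 31 = 318 remain).
February has 28 days (318 − 28 = 290 remain).
March has 31 days (290 − 31 = 259 remain).
April has 30 days (259 − 30 = 229 remain).
May has 31 days (229 − 31 = 198 remain).
June has 30 days (198 − 30 = 168 remain).
July has 31 days (168 − 31 = 137 remain).
August has 31 days (137 − 31 = 106 remain).
September has 30 days (106 − 30 = 76 remain).
October has 31 days (76 − 31 = 45 remain).
November has 30 days (45 − 30 = 15 remain).
15 into December → December 15.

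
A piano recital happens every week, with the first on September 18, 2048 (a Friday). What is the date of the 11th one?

The 11th occurrence is 10 intervals after the first: 10 × 7 = 70 days after September 18, 2048.
September has 30 days — 12 days to the end of September leaves 58.
October has 31 days (27 left).
27 days into November → November 27, 2048.

November 27, 2048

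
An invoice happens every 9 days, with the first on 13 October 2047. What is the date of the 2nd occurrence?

The 2nd occurrence is 1 interval after the first: 1 × 9 = 9 days after 13 October 2047.
9 days later is 22 October 2047.

22 October 2047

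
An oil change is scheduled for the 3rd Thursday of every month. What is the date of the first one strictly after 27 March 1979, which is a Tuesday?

March 1979 starts on a Thursday; its first Thursday is the 1st, so the 3rd Thursday is the 15th — 15 March 1979.
That is not after 27 March 1979, so look at April 1979.
April 1979 starts on a Sunday; its first Thursday is the 5th, so the 3rd Thursday is the 19th — 19 April 1979.

19 April 1979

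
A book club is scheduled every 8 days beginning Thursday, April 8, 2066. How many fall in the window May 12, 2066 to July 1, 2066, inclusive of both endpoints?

Occurrences land 8·i days after April 8, 2066 for i = 0, 1, 2, …
May 12, 2066 is 34 days after the start; 34 ÷ 8 = 4 remainder 2; since the remainder is 2, round up to i = 5. First occurrence in the window: #6 on May 18, 2066 (5×8 = 40 days in).
July 1, 2066 is 84 days after the start; 84 ÷ 8 = 10 remainder 4. Last occurrence in the window: #11 on June 27, 2066.
Occurrences #6 through #11: 6 in total.

6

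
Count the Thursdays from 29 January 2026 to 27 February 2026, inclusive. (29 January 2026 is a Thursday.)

29 January 2026 is a Thursday; the first Thursday on or after it is 29 January 2026.
From 29 January 2026 to 27 February 2026: 2 + 27 = 29 days (rest of January, February).
29 ÷ 7 = 4 full weeks with remainder 1, so 4 more Thursdays after the first → 5.

5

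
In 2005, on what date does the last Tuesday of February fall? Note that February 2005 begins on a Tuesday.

February 2005 begins on a Tuesday, so the first Tuesday is February 1.
February 2005 has 28 days. Adding weeks: 1, 8, 15, 22 — the last one ≤ 28 is the 22nd.

February 22, 2005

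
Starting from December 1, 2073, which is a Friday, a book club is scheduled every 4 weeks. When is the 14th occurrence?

November 30, 2074

The 14th occurrence is 13 intervals after the first: 13 × 28 = 364 days after December 1, 2073.
December has 31 days — 30 days to the end of December leaves 334.
January has 31 days (303 left).
February has 28 days (275 left).
March has 31 days (244 left).
April has 30 days (214 left).
May has 31 days (183 left).
June has 30 days (153 left).
July has 31 days (122 left).
August has 31 days (91 left).
September has 30 days (61 left).
October has 31 days (30 left).
30 days into November → November 30, 2074.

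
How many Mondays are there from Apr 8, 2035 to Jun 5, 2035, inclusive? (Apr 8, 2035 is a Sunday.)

Apr 8, 2035 is a Sunday; the first Monday on or after it is Apr 9, 2035 (1 day later).
From Apr 9, 2035 to Jun 5, 2035: 21 + 31 + 5 = 57 days (rest of Apr, May, Jun).
57 ÷ 7 = 8 full weeks with remainder 1, so 8 more Mondays after the first → 9.

9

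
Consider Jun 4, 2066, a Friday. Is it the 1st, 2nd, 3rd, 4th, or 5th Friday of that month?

Day 4 falls in week ⌈4/7⌉ of the month.
Days 1–7 hold the 1st Friday, 8–14 the 2nd, 15–21 the 3rd, 22–28 the 4th, 29–31 the 5th.
4 is in the range for the 1st.

1st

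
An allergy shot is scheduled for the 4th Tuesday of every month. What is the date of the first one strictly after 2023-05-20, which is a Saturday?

2023-05-23

May 2023 starts on a Monday; its first Tuesday is the 2nd, so the 4th Tuesday is the 23rd — 2023-05-23.
2023-05-23 is after 2023-05-20, so that is the next one.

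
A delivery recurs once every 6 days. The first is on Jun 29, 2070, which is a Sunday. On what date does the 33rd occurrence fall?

The 33rd occurrence is 32 intervals after the first: 32 × 6 = 192 days after Jun 29, 2070.
Jun has 30 days — 1 day to the end of Jun leaves 191.
Jul has 31 days (160 left).
Aug has 31 days (129 left).
Sep has 30 days (99 left).
Oct has 31 days (68 left).
Nov has 30 days (38 left).
Dec has 31 days (7 left).
7 days into Jan → Jan 7, 2071.

Jan 7, 2071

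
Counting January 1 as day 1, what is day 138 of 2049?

May 18, 2049

January has 31 days (138 − 31 = 107 remain).
February has 28 days (107 − 28 = 79 remain).
March has 31 days (79 − 31 = 48 remain).
April has 30 days (48 − 30 = 18 remain).
18 into May → May 18.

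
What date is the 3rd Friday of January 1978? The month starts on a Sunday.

January 1978 begins on a Sunday, so the first Friday is January 6 (5 days later).
The 3rd Friday is 2 weeks later: 6 + 14 = 20.

20 January 1978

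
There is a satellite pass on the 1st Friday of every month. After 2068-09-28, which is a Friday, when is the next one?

2068-10-05

September 2068 starts on a Saturday, so its 1st Friday is 2068-09-07 (6 days in).
That is not after 2068-09-28, so look at October 2068.
October 2068 starts on a Monday, so its 1st Friday is 2068-10-05 (4 days in).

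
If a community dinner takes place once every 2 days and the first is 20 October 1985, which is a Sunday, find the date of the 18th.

23 November 1985

The 18th occurrence is 17 intervals after the first: 17 × 2 = 34 days after 20 October 1985.
October has 31 days — 11 days to the end of October leaves 23.
23 days into November → 23 November 1985.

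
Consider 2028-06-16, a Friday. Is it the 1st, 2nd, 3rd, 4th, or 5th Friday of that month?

Day 16 falls in week ⌈16/7⌉ of the month.
Days 1–7 hold the 1st Friday, 8–14 the 2nd, 15–21 the 3rd, 22–28 the 4th, 29–31 the 5th.
16 is in the range for the 3rd.

3rd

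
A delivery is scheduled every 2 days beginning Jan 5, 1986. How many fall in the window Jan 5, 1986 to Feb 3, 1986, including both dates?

Occurrences land 2·i days after Jan 5, 1986 for i = 0, 1, 2, …
The window opens on the start date, so the first occurrence inside is #1 on Jan 5, 1986.
Feb 3, 1986 is 29 days after the start; 29 ÷ 2 = 14 remainder 1. Last occurrence in the window: #15 on Feb 2, 1986.
Occurrences #1 through #15: 15 in total.

15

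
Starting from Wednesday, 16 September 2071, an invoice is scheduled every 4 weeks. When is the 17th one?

7 December 2072

The 17th occurrence is 16 intervals after the first: 16 × 28 = 448 days after 16 September 2071.
September has 30 days — 14 days to the end of September leaves 434.
From end of September to end of 2071 is 92 days (342 left).
January has 31 days (311 left).
February has 29 days (282 left).
March has 31 days (251 left).
April has 30 days (221 left).
May has 31 days (190 left).
June has 30 days (160 left).
July has 31 days (129 left).
August has 31 days (98 left).
September has 30 days (68 left).
October has 31 days (37 left).
November has 30 days (7 left).
7 days into December → 7 December 2072.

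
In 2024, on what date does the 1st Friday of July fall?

5 July 2024

The first Friday of July 2024 is July 5.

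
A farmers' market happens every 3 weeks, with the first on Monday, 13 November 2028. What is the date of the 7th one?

The 7th occurrence is 6 intervals after the first: 6 × 21 = 126 days after 13 November 2028.
November has 30 days — 17 days to the end of November leaves 109.
December has 31 days (78 left).
January has 31 days (47 left).
February has 28 days (19 left).
19 days into March → 19 March 2029.

19 March 2029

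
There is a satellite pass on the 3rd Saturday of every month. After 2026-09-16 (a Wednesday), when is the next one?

September 2026 starts on a Tuesday; its first Saturday is the 5th, so the 3rd Saturday is the 19th — 2026-09-19.
2026-09-19 is after 2026-09-16, so that is the next one.

2026-09-19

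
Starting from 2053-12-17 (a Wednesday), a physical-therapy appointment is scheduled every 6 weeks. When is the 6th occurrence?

2054-07-15

The 6th occurrence is 5 intervals after the first: 5 × 42 = 210 days after 2053-12-17.
December has 31 days — 14 days to the end of December leaves 196.
January has 31 days (165 left).
February has 28 days (137 left).
March has 31 days (106 left).
April has 30 days (76 left).
May has 31 days (45 left).
June has 30 days (15 left).
15 days into July → 2054-07-15.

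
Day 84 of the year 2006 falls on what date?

March 25, 2006

January has 31 days (84 − 31 = 53 remain).
February has 28 days (53 − 28 = 25 remain).
25 into March → March 25.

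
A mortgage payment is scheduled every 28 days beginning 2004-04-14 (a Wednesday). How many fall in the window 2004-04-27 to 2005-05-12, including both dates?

Occurrences land 28·i days after 2004-04-14 for i = 0, 1, 2, …
2004-04-27 is 13 days after the start; 13 ÷ 28 = 0 remainder 13; since the remainder is 13, round up to i = 1. First occurrence in the window: #2 on 2004-05-12 (1×28 = 28 days in).
2005-05-12 is 393 days after the start; 393 ÷ 28 = 14 remainder 1. Last occurrence in the window: #15 on 2005-05-11.
Occurrences #2 through #15: 14 in total.

14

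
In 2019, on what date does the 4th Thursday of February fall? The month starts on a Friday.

28 February 2019

February 2019 begins on a Friday, so the first Thursday is February 7 (6 days later).
The 4th Thursday is 3 weeks later: 7 + 21 = 28.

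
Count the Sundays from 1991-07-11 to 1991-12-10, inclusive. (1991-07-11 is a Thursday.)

1991-07-11 is a Thursday; the first Sunday on or after it is 1991-07-14 (3 days later).
From 1991-07-14 to 1991-12-10: 17 + 31 + 30 + 31 + 30 + 10 = 149 days (rest of July, August, September, October, November, December).
149 ÷ 7 = 21 full weeks with remainder 2, so 21 more Sundays after the first → 22.

22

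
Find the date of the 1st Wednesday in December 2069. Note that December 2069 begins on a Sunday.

December 2069 begins on a Sunday, so the first Wednesday is December 4 (3 days later).

2069-12-04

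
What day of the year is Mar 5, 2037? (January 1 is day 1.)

Days in months before Mar: 31 + 28 = 59.
Plus 5 days into Mar → day 64.

64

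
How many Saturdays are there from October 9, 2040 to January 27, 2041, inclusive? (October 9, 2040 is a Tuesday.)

October 9, 2040 is a Tuesday; the first Saturday on or after it is October 13, 2040 (4 days later).
From October 13, 2040 to January 27, 2041: 18 + 30 + 31 + 27 = 106 days (rest of October, November, December, January).
106 ÷ 7 = 15 full weeks with remainder 1, so 15 more Saturdays after the first → 16.

16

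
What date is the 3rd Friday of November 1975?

The first Friday of November 1975 is November 7.
The 3rd Friday is 2 weeks later: 7 + 14 = 21.

November 21, 1975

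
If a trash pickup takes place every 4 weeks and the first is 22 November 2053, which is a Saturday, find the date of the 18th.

13 March 2055

The 18th occurrence is 17 intervals after the first: 17 × 28 = 476 days after 22 November 2053.
November has 30 days — 8 days to the end of November leaves 468.
From end of November to end of 2053 is 31 days (437 left).
2054 has 365 days (72 left).
January has 31 days (41 left).
February has 28 days (13 left).
13 days into March → 13 March 2055.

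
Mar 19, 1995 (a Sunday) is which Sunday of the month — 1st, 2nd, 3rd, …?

Day 19 falls in week ⌈19/7⌉ of the month.
Days 1–7 hold the 1st Sunday, 8–14 the 2nd, 15–21 the 3rd, 22–28 the 4th, 29–31 the 5th.
19 is in the range for the 3rd.

3rd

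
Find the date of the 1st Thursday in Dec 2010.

Dec 2, 2010

Dec 2010 begins on a Wednesday, so the first Thursday is Dec 2 (1 day later).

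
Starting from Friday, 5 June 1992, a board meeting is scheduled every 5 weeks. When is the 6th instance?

27 November 1992

The 6th occurrence is 5 intervals after the first: 5 × 35 = 175 days after 5 June 1992.
June has 30 days — 25 days to the end of June leaves 150.
July has 31 days (119 left).
August has 31 days (88 left).
September has 30 days (58 left).
October has 31 days (27 left).
27 days into November → 27 November 1992.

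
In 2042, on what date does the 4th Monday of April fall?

April 2042 begins on a Tuesday, so the first Monday is April 7 (6 days later).
The 4th Monday is 3 weeks later: 7 + 21 = 28.

28 April 2042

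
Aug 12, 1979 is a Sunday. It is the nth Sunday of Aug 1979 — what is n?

Day 12 falls in week ⌈12/7⌉ of the month.
Days 1–7 hold the 1st Sunday, 8–14 the 2nd, 15–21 the 3rd, 22–28 the 4th, 29–31 the 5th.
12 is in the range for the 2nd.

2nd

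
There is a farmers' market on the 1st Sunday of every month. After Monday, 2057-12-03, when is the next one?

2058-01-06

December 2057 starts on a Saturday, so its 1st Sunday is 2057-12-02 (1 day in).
That is not after 2057-12-03, so look at January 2058.
January 2058 starts on a Tuesday, so its 1st Sunday is 2058-01-06 (5 days in).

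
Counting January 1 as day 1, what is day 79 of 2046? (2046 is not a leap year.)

January has 31 days (79 − 31 = 48 remain).
February has 28 days (48 − 28 = 20 remain).
20 into March → March 20.

March 20, 2046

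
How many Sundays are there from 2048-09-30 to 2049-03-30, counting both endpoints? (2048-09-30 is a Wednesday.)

2048-09-30 is a Wednesday; the first Sunday on or after it is 2048-10-04 (4 days later).
From 2048-10-04 to 2049-03-30: 27 + 30 + 31 + 31 + 28 + 30 = 177 days (rest of October, November, December, January, February, March).
177 ÷ 7 = 25 full weeks with remainder 2, so 25 more Sundays after the first → 26.

26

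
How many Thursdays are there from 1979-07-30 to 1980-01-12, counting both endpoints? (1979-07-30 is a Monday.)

24

1979-07-30 is a Monday; the first Thursday on or after it is 1979-08-02 (3 days later).
From 1979-08-02 to 1980-01-12: 29 + 30 + 31 + 30 + 31 + 12 = 163 days (rest of August, September, October, November, December, January).
163 ÷ 7 = 23 full weeks with remainder 2, so 23 more Thursdays after the first → 24.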